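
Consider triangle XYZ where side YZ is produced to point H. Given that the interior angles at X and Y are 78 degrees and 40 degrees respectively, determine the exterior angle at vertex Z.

Exterior angle = 78 + 40 = 118 degrees (exterior angle theorem).

118 degrees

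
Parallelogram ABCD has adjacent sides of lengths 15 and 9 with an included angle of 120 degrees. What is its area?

Area = 15 * 9 * sin(120°) = 135 * sqrt(3)/2 = 135*sqrt(3)/2

135*sqrt(3)/2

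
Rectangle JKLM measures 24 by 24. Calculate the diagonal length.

A rectangle's diagonal splits it into two right triangles, with the diagonal as the hypotenuse.
By the Pythagorean theorem, d^2 = 24^2 + 24^2 = 1152.
Therefore d = sqrt(1152) = 24*sqrt(2).

24*sqrt(2)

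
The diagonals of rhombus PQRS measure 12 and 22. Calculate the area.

Area of a rhombus = (d1 * d2) / 2
Area = (12 * 22) / 2
Area = 264 / 2
Area = 132

132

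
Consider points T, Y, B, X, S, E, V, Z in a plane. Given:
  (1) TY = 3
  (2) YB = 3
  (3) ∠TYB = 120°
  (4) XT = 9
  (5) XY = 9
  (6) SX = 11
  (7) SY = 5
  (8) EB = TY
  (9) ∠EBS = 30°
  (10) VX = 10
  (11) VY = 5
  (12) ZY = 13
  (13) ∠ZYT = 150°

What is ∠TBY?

Step 1: By the law of cosines on triangle BYT: BT² = 3² + 3² − 2·3·3·cos(120°) = 27, so BT = 3·√3.
Step 2: By the inverse law of cosines on triangle TBY: cos(∠TBY) = ((3·√3)² + 3² − 3²) / (2·3·√3·3) = 27/31.18 = 0.866, so ∠TBY = 30°.

Therefore, the measure of angle ∠TBY = 30°.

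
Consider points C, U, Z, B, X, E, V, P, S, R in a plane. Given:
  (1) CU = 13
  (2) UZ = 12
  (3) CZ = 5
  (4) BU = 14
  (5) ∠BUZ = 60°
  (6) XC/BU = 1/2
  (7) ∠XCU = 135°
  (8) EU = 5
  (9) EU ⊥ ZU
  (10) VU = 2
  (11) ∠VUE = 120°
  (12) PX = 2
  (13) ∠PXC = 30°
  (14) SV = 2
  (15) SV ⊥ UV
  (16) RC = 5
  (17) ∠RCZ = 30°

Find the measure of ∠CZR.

Step 1: By the law of cosines on triangle ZCR: ZR² = 5² + 5² − 2·5·5·cos(30°) = 6.7, so ZR ≈ 2.59.
Step 2: By the inverse law of cosines on triangle CZR: cos(∠CZR) = (5² + 2.59² − 5²) / (2·5·2.59) = 6.7/25.88 = 0.2588, so ∠CZR = 75°.

Therefore, the measure of angle ∠CZR = 75°.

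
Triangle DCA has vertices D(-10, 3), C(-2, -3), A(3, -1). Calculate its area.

Shoelace: Area = (1/2)|-10(-3--1) + -2(-1-3) + 3(3--3)| = (1/2)(46) = 23

23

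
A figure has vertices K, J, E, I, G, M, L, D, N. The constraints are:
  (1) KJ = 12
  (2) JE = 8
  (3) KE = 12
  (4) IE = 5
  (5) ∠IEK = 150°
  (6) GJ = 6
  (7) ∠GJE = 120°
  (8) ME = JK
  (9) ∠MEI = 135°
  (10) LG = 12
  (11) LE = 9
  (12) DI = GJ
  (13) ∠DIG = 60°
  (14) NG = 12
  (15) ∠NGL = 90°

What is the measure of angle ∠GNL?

Step 1: By the law of cosines on triangle NGL: NL² = 12² + 12² − 2·12·12·cos(90°) = 288, so NL = 12·√2.
Step 2: By the inverse law of cosines on triangle GNL: cos(∠GNL) = (12² + (12·√2)² − 12²) / (2·12·12·√2) = 288/407.29 = 0.7071, so ∠GNL = 45°.

Therefore, the measure of angle ∠GNL = 45°.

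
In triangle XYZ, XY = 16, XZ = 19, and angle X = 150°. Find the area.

Area = (1/2) * XY * XZ * sin(X)
Area = (1/2) * 16 * 19 * sin(150°)
Area = (1/2) * 16 * 19 * 1/2
Area = 76

76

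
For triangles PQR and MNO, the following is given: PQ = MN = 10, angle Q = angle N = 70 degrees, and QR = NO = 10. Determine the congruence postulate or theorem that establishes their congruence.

The given information provides:
PQ = MN = 10, angle Q = angle N = 70 degrees, and QR = NO = 10
This matches the SAS congruence theorem.
Two pairs of corresponding sides and the included angle are equal (Side-Angle-Side).

SAS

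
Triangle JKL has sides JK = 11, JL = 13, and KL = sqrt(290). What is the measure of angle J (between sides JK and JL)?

cos(J) = (11² + 13² - (sqrt(290))²) / (2 × 11 × 13) = 0, so J = arccos(0) = 90°.

90°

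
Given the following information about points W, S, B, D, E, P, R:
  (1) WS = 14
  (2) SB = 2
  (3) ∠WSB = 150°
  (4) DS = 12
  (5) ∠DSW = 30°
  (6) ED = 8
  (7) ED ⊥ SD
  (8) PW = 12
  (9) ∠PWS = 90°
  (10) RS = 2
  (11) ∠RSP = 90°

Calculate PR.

Step 1: By the law of cosines on triangle SWP: SP² = 14² + 12² − 2·14·12·cos(90°) = 340, so SP = 2·√85.
Step 2: By the law of cosines on triangle PSR: PR² = (2·√85)² + 2² − 2·2·√85·2·cos(90°) = 344, so PR = 2·√86.

Therefore, the length of PR = 2·√86.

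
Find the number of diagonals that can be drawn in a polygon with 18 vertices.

Total line segments between 18 vertices = C(18,2) = 153.
Subtract the 18 sides: 153 - 18 = 135 diagonals.

135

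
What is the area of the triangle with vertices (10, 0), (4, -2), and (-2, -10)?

Using the Shoelace formula for a triangle:
Area = (1/2)|x0(y1 - y2) + x1(y2 - y0) + x2(y0 - y1)|
Area = (1/2)|10(-2 - -10) + 4(-10 - 0) + -2(0 - -2)|
Area = (1/2)|80 + -40 + -4|
Area = (1/2)|36|
Area = (1/2)(36)
Area = 18

18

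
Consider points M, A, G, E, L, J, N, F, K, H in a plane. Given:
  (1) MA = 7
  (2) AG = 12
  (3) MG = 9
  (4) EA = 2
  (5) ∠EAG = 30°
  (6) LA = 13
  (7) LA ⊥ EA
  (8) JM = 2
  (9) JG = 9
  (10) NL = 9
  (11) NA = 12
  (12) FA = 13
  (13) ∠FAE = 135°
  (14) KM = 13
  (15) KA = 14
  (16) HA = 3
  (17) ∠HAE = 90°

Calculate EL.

Step 1: By the law of cosines on triangle EAL: EL² = 2² + 13² − 2·2·13·cos(90°) = 173, so EL = √173.

Therefore, the length of EL = √173.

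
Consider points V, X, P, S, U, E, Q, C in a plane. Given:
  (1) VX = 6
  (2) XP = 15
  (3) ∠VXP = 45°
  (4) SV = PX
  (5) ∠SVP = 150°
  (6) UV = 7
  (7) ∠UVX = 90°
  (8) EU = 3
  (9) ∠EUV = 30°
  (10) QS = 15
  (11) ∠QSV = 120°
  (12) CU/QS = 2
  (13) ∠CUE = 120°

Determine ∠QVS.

From the given relations: SV = PX = 15.
Step 1: By the law of cosines on triangle VSQ: VQ² = 15² + 15² − 2·15·15·cos(120°) = 675, so VQ = 15·√3.
Step 2: By the inverse law of cosines on triangle QVS: cos(∠QVS) = ((15·√3)² + 15² − 15²) / (2·15·√3·15) = 675/779.42 = 0.866, so ∠QVS = 30°.

Therefore, the measure of angle ∠QVS = 30°.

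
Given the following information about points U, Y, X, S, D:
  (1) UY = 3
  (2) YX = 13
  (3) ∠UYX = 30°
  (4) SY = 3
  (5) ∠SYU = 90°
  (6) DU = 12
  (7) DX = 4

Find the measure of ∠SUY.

Step 1: By the law of cosines on triangle UYS: US² = 3² + 3² − 2·3·3·cos(90°) = 18, so US = 3·√2.
Step 2: By the inverse law of cosines on triangle SUY: cos(∠SUY) = ((3·√2)² + 3² − 3²) / (2·3·√2·3) = 18/25.46 = 0.7071, so ∠SUY = 45°.

Therefore, the measure of angle ∠SUY = 45°.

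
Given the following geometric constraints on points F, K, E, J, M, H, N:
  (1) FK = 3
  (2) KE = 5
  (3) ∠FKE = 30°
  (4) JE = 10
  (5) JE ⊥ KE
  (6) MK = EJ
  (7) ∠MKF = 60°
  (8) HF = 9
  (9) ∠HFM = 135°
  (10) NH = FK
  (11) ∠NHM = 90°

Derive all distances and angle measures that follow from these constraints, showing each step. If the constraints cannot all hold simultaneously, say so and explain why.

The constraints are consistent.

From the given relations:
  MK = EJ = 10
  NH = FK = 3

Step 1: From FK = 3, KE = 5, and ∠FKE = 30°, by the law of cosines:
  FE² = FK² + KE² - 2·FK·KE·cos(30°) = 9 + 25 - 25.98 = 8.019
  FE ≈ 2.83

Step 2: From FK = 3, KM = 10, and ∠FKM = 60°, by the law of cosines:
  FM² = FK² + KM² - 2·FK·KM·cos(60°) = 9 + 100 - 30 = 79
  FM = √79

Step 3: From KE = 5, EJ = 10, and ∠KEJ = 90°, by the law of cosines:
  KJ² = KE² + EJ² - 2·KE·EJ·cos(90°) = 25 + 100 - 0 = 125
  KJ = 5·√5

Step 4: From MF = √79, FH = 9, and ∠MFH = 135°, by the law of cosines:
  MH² = MF² + FH² - 2·MF·FH·cos(135°) = 79 + 81 + 113.1 = 273.1
  MH ≈ 16.53

Step 5: From FE = 2.83, FK = 3, EK = 5, by the inverse law of cosines:
  cos(∠EFK) = (FE² + FK² - EK²) / (2·FE·FK)
  ∠EFK = 118.02°

Step 6: From FK = 3, FM = √79, KM = 10, by the inverse law of cosines:
  cos(∠KFM) = (FK² + FM² - KM²) / (2·FK·FM)
  ∠KFM = 103°

Step 7: From KE = 5, KJ = 5·√5, EJ = 10, by the inverse law of cosines:
  cos(∠EKJ) = (KE² + KJ² - EJ²) / (2·KE·KJ)
  ∠EKJ = 63.43°

Step 8: From EF = 2.83, EK = 5, FK = 3, by the inverse law of cosines:
  cos(∠FEK) = (EF² + EK² - FK²) / (2·EF·EK)
  ∠FEK = 31.98°

Step 9: From JE = 10, JK = 5·√5, EK = 5, by the inverse law of cosines:
  cos(∠EJK) = (JE² + JK² - EK²) / (2·JE·JK)
  ∠EJK = 26.57°

Step 10: From MF = √79, MK = 10, FK = 3, by the inverse law of cosines:
  cos(∠FMK) = (MF² + MK² - FK²) / (2·MF·MK)
  ∠FMK = 17°

Step 11: From MH = 16.53, HN = 3, and ∠MHN = 90°, by the law of cosines:
  MN² = MH² + HN² - 2·MH·HN·cos(90°) = 273.1 + 9 - 0 = 282.1
  MN ≈ 16.8

Step 12: From MF = √79, MH = 16.53, FH = 9, by the inverse law of cosines:
  cos(∠FMH) = (MF² + MH² - FH²) / (2·MF·MH)
  ∠FMH = 22.65°

Step 13: From HF = 9, HM = 16.53, FM = √79, by the inverse law of cosines:
  cos(∠FHM) = (HF² + HM² - FM²) / (2·HF·HM)
  ∠FHM = 22.35°

Step 14: From MH = 16.53, MN = 16.8, HN = 3, by the inverse law of cosines:
  cos(∠HMN) = (MH² + MN² - HN²) / (2·MH·MN)
  ∠HMN = 10.29°

Step 15: From NH = 3, NM = 16.8, HM = 16.53, by the inverse law of cosines:
  cos(∠HNM) = (NH² + NM² - HM²) / (2·NH·NM)
  ∠HNM = 79.71°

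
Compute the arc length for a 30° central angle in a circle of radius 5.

Arc length = 2πr × θ/360
= 2π × 5 × 1/12
= 5*pi/6

5*pi/6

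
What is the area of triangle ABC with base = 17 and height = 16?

Area = (1/2) * base * height
Area = (1/2) * 17 * 16
Area = 136

136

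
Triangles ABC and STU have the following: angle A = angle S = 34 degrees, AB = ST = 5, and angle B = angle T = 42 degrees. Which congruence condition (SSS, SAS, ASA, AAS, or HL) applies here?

The given information matches ASA: Two pairs of corresponding angles and the included side are equal (Angle-Side-Angle).

ASA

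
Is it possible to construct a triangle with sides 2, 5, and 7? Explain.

No.
The triangle inequality is violated: 2 + 5 = 7 ≤ 7.
These lengths cannot form a triangle.

No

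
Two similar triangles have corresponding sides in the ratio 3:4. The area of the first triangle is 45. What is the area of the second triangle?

The ratio of areas of similar triangles = (side ratio)^2.
Side ratio = 3:4, so area ratio = 9:16.
Area of the second triangle / Area of the first triangle = 16/9
Area of the second triangle = 45 * 16/9 = 80

80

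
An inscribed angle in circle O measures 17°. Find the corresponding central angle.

The inscribed angle theorem states that a central angle is always twice any inscribed angle that subtends the same arc.
Since the inscribed angle is 17°, the central angle = 2 × 17° = 34°.

34°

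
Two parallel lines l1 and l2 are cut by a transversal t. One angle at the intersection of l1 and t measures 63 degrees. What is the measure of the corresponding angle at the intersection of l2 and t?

When a transversal crosses parallel lines, angles in the same position at each intersection are called corresponding angles.
These are always equal, so the answer is 63 degrees.

63 degrees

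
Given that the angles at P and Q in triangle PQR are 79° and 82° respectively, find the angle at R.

By the triangle angle sum property, the three interior angles of any triangle add up to 180°.
We know angle P = 79° and angle Q = 82°, so their sum is 161°.
Therefore angle R = 180° - 161° = 19°.

19 degrees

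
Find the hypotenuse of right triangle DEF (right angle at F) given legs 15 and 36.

In a right triangle, the square of the hypotenuse equals the sum of the squares of the two legs.
The legs are 15 and 36, so the hypotenuse = sqrt(225 + 1296) = sqrt(1521) = 39.

39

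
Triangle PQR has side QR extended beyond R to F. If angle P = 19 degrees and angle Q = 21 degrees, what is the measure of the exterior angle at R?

By the exterior angle theorem, an exterior angle of a triangle equals the sum of the two remote interior angles.
Exterior angle = angle P + angle Q
Exterior angle = 19 + 21 = 40 degrees

40 degrees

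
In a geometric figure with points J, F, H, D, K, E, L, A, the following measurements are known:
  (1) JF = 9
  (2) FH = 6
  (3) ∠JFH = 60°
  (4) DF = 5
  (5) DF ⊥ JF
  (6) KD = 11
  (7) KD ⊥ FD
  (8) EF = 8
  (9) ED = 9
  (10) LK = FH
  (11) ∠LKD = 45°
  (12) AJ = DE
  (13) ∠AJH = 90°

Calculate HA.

From the given relations: AJ = DE = 9.
Step 1: By the law of cosines on triangle JFH: JH² = 9² + 6² − 2·9·6·cos(60°) = 63, so JH = 3·√7.
Step 2: By the law of cosines on triangle HJA: HA² = (3·√7)² + 9² − 2·3·√7·9·cos(90°) = 144, so HA = 12.

Therefore, the length of HA = 12.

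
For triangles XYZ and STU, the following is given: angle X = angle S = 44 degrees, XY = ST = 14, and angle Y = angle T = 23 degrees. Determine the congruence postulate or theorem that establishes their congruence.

Consider the given information: angle X = angle S = 44 degrees, XY = ST = 14, and angle Y = angle T = 23 degrees
This is not SAS or HL: SAS requires two sides and the included angle between them. HL only applies to right triangles with matching hypotenuse and leg.
The correct criterion is ASA. Two pairs of corresponding angles and the included side are equal (Angle-Side-Angle).

ASA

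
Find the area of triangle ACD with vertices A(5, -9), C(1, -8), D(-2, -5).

The Shoelace formula computes the area from vertex coordinates by summing cross products.
For vertices (5,-9), (1,-8), (-2,-5):
Signed sum = 5*-8 - 1*-9 + 1*-5 - -2*-8 + -2*-9 - 5*-5
= -31 + -21 + 43 = -9
Area = (1/2)|-9| = 9/2.

9/2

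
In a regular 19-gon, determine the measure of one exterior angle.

Each exterior angle of a regular n-gon is 360 / n.
For n = 19: 360 / 19 = 360/19 degrees.

360/19 degrees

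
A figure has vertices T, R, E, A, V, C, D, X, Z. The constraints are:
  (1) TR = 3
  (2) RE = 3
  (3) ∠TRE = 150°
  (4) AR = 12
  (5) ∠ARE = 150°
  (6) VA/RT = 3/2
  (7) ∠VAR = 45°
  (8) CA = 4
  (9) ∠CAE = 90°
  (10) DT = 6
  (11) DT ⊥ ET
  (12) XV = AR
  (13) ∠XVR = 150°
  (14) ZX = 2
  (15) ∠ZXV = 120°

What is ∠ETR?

Step 1: By the law of cosines on triangle TRE: TE² = 3² + 3² − 2·3·3·cos(150°) = 33.59, so TE ≈ 5.8.
Step 2: By the inverse law of cosines on triangle ETR: cos(∠ETR) = (5.8² + 3² − 3²) / (2·5.8·3) = 33.59/34.77 = 0.9659, so ∠ETR = 15°.

Therefore, the measure of angle ∠ETR = 15°.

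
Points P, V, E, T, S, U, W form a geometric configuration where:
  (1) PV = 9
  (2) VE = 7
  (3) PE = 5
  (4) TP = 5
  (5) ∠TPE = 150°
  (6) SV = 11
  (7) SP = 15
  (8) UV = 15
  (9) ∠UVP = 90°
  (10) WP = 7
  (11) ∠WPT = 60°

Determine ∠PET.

Step 1: By the law of cosines on triangle EPT: ET² = 5² + 5² − 2·5·5·cos(150°) = 93.3, so ET ≈ 9.66.
Step 2: By the inverse law of cosines on triangle PET: cos(∠PET) = (5² + 9.66² − 5²) / (2·5·9.66) = 93.3/96.59 = 0.9659, so ∠PET = 15°.

Therefore, the measure of angle ∠PET = 15°.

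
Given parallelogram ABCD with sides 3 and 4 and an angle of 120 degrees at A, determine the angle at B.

Opposite sides of a parallelogram are parallel, so consecutive angles form co-interior angles on a transversal.
Co-interior angles sum to 180°, giving angle B = 180 - 120 = 60 degrees.

60 degrees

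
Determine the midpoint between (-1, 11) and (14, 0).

The midpoint is the average of the coordinates:
x: (-1 + 14)/2 = 13/2
y: (11 + 0)/2 = 11/2
Midpoint = (13/2, 11/2)

(13/2, 11/2)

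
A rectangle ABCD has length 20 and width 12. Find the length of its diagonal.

A rectangle's diagonal splits it into two right triangles, with the diagonal as the hypotenuse.
By the Pythagorean theorem, d^2 = 20^2 + 12^2 = 544.
Therefore d = sqrt(544) = 4*sqrt(34).

4*sqrt(34)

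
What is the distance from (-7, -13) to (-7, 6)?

d = sqrt((0)^2 + (19)^2) = sqrt(361) = 19

19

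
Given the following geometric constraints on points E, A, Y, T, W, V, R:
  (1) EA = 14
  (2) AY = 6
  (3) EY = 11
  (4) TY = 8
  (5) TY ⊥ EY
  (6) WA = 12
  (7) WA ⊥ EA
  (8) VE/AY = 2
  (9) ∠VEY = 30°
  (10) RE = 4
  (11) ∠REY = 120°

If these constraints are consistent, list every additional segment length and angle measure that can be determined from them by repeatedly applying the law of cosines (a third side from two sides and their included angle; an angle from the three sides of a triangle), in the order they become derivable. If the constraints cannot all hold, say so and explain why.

The constraints are consistent. Derivable facts, in order:
After 1 step:
- ET = √185
- EW = 2·√85
- YR = √181
- YV ≈ 6.03
- ∠AEY = 24.17°
- ∠AYE = 107.18°
- ∠EAY = 48.65°
After 2 steps:
- ∠AEW = 40.6°
- ∠AWE = 49.4°
- ∠ERY = 45.08°
- ∠ETY = 53.97°
- ∠EVY = 65.78°
- ∠EYR = 14.92°
- ∠EYV = 84.22°
- ∠TEY = 36.03°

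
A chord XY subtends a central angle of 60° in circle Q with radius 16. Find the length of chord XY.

Chord length = 2r sin(θ/2)
= 2 × 16 × sin(60°/2)
= 2 × 16 × sin(30°)
= 16

16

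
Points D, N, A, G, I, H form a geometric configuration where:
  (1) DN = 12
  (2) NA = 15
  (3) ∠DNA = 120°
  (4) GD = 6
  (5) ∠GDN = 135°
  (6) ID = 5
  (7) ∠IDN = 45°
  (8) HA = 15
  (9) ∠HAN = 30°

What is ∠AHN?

Step 1: By the law of cosines on triangle HAN: HN² = 15² + 15² − 2·15·15·cos(30°) = 60.29, so HN ≈ 7.76.
Step 2: By the inverse law of cosines on triangle AHN: cos(∠AHN) = (15² + 7.76² − 15²) / (2·15·7.76) = 60.29/232.94 = 0.2588, so ∠AHN = 75°.

Therefore, the measure of angle ∠AHN = 75°.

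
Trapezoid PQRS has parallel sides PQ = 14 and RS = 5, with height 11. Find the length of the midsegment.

The midsegment of a trapezoid = (base1 + base2) / 2
midsegment = (14 + 5) / 2
midsegment = 19 / 2
midsegment = 19/2

19/2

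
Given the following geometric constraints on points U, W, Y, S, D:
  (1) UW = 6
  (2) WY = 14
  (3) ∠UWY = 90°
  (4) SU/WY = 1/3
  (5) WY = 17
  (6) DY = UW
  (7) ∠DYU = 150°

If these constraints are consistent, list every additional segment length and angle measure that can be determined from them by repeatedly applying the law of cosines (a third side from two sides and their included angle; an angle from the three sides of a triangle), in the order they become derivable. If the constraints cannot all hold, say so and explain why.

These constraints are not satisfiable: (2) WY = 14 and (5) WY = 17 assign two different lengths to the same segment. No planar figure meets all of them, so nothing further can be derived.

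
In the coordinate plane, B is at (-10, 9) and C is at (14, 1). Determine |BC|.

d = sqrt((24)^2 + (-8)^2) = sqrt(640) = 8*sqrt(10)

8*sqrt(10)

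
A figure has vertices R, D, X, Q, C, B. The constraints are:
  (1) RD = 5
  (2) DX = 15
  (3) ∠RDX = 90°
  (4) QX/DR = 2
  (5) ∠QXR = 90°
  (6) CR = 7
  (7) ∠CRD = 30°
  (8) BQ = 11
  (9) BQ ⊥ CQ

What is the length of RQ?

From the given relations: QX = 2·DR = 2·5 = 10.
Step 1: By the law of cosines on triangle XDR: XR² = 15² + 5² − 2·15·5·cos(90°) = 250, so XR = 5·√10.
Step 2: By the law of cosines on triangle RXQ: RQ² = (5·√10)² + 10² − 2·5·√10·10·cos(90°) = 350, so RQ = 5·√14.

Therefore, the length of RQ = 5·√14.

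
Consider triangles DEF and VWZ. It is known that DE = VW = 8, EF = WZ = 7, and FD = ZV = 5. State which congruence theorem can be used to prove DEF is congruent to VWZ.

The given information matches SSS: All three pairs of corresponding sides are equal (Side-Side-Side).

SSS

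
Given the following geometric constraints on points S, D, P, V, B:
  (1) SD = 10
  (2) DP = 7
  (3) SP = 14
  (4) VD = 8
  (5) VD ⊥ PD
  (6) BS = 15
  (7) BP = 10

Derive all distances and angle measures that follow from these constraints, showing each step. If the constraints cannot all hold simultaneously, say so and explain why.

The constraints are consistent.

Step 1: From PD = 7, DV = 8, and ∠PDV = 90°, by the law of cosines:
  PV² = PD² + DV² - 2·PD·DV·cos(90°) = 49 + 64 - 0 = 113
  PV = √113

Step 2: From SB = 15, SP = 14, BP = 10, by the inverse law of cosines:
  cos(∠BSP) = (SB² + SP² - BP²) / (2·SB·SP)
  ∠BSP = 40.16°

Step 3: From SD = 10, SP = 14, DP = 7, by the inverse law of cosines:
  cos(∠DSP) = (SD² + SP² - DP²) / (2·SD·SP)
  ∠DSP = 28.1°

Step 4: From DP = 7, DS = 10, PS = 14, by the inverse law of cosines:
  cos(∠PDS) = (DP² + DS² - PS²) / (2·DP·DS)
  ∠PDS = 109.62°

Step 5: From PB = 10, PS = 14, BS = 15, by the inverse law of cosines:
  cos(∠BPS) = (PB² + PS² - BS²) / (2·PB·PS)
  ∠BPS = 75.31°

Step 6: From PD = 7, PS = 14, DS = 10, by the inverse law of cosines:
  cos(∠DPS) = (PD² + PS² - DS²) / (2·PD·PS)
  ∠DPS = 42.29°

Step 7: From BP = 10, BS = 15, PS = 14, by the inverse law of cosines:
  cos(∠PBS) = (BP² + BS² - PS²) / (2·BP·BS)
  ∠PBS = 64.53°

Step 8: From PD = 7, PV = √113, DV = 8, by the inverse law of cosines:
  cos(∠DPV) = (PD² + PV² - DV²) / (2·PD·PV)
  ∠DPV = 48.81°

Step 9: From VD = 8, VP = √113, DP = 7, by the inverse law of cosines:
  cos(∠DVP) = (VD² + VP² - DP²) / (2·VD·VP)
  ∠DVP = 41.19°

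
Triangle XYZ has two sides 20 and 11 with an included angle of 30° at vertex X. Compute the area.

When two sides and the included angle are known, the area formula is (1/2)ab sin(C).
The height from one side to the opposite vertex is 11 sin(30°) = 11/2.
Area = (1/2) * 20 * 11/2 = 55.

55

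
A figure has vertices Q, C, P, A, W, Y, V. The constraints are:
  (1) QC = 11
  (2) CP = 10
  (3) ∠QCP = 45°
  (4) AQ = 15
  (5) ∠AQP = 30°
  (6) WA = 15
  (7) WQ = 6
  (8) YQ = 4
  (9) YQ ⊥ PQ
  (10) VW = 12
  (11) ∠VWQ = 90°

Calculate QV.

Step 1: By the law of cosines on triangle QWV: QV² = 6² + 12² − 2·6·12·cos(90°) = 180, so QV = 6·√5.

Therefore, the length of QV = 6·√5.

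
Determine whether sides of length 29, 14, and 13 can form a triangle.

Check the triangle inequality: 14 + 13 = 27 ≤ 29.
Since the sum of two sides does not exceed the third, no triangle can be formed.

No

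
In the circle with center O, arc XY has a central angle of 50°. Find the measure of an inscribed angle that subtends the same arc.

An inscribed angle intercepts an arc from a point on the circle, while the central angle intercepts the same arc from the center.
The inscribed angle is always half the central angle: 50° / 2 = 25°.

25°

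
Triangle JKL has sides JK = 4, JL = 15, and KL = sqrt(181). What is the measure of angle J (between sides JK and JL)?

By the inverse law of cosines: cos(J) = (JK² + JL² - KL²) / (2 × JK × JL)
cos(J) = (4² + 15² - (sqrt(181))²) / (2 × 4 × 15)
cos(J) = (16 + 225 - (181)) / 120
cos(J) = 1/2
J = arccos(1/2) = 60°

60°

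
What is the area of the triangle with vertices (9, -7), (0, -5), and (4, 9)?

The Shoelace formula computes the area from vertex coordinates by summing cross products.
For vertices (9,-7), (0,-5), (4,9):
Signed sum = 9*-5 - 0*-7 + 0*9 - 4*-5 + 4*-7 - 9*9
= -45 + 20 + -109 = -134
Area = (1/2)|-134| = 67.

67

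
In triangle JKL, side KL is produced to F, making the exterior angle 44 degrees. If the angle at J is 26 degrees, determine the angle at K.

The exterior angle theorem states that an exterior angle equals the sum of the two non-adjacent interior angles.
So 44 = 26 + angle K, which gives angle K = 44 - 26 = 18 degrees.

18 degrees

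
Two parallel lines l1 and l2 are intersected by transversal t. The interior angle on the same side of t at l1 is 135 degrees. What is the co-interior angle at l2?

Co-interior angles (same-side interior) formed by parallel lines and a transversal are supplementary (sum to 180 degrees).
The given angle is 135 degrees.
The co-interior angle = 180 - 135 = 45 degrees.

45 degrees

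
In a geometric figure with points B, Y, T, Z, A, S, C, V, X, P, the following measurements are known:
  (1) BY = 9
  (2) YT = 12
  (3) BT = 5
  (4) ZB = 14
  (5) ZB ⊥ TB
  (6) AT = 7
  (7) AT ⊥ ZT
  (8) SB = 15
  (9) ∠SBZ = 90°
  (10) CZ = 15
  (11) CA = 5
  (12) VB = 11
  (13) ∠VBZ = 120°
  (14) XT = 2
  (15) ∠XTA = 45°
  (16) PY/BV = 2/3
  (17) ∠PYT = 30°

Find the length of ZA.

Step 1: By the law of cosines on triangle ZBT: ZT² = 14² + 5² − 2·14·5·cos(90°) = 221, so ZT ≈ 14.87.
Step 2: By the law of cosines on triangle ZTA: ZA² = 14.87² + 7² − 2·14.87·7·cos(90°) = 270, so ZA = 3·√30.

Therefore, the length of ZA = 3·√30.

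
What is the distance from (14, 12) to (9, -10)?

d = sqrt((-5)^2 + (-22)^2) = sqrt(509)

sqrt(509)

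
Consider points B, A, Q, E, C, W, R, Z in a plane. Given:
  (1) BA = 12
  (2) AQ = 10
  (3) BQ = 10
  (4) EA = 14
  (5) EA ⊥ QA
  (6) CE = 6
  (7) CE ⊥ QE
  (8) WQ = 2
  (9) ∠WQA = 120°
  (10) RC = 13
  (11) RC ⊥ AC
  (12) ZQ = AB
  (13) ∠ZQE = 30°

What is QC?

Step 1: By the law of cosines on triangle EAQ: EQ² = 14² + 10² − 2·14·10·cos(90°) = 296, so EQ = 2·√74.
Step 2: By the law of cosines on triangle QEC: QC² = (2·√74)² + 6² − 2·2·√74·6·cos(90°) = 332, so QC = 2·√83.

Therefore, the length of QC = 2·√83.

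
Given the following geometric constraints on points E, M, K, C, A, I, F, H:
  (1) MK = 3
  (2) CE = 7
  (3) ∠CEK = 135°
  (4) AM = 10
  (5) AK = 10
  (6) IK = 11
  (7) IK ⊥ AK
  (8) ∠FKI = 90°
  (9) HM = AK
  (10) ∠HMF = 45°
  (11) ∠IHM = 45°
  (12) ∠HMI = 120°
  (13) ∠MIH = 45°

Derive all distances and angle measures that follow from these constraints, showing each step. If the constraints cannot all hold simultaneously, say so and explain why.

These constraints are not satisfiable: (11), (12) and (13) are the three interior angles of triangle IHM, which must sum to 180°, but 45° + 120° + 45° = 210°. No planar figure meets all of them, so nothing further can be derived.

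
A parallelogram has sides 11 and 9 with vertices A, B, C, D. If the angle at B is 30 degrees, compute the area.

Area = a * b * sin(theta)
Area = 11 * 9 * sin(30 degrees)
Area = 99 * 1/2
Area = 99/2

99/2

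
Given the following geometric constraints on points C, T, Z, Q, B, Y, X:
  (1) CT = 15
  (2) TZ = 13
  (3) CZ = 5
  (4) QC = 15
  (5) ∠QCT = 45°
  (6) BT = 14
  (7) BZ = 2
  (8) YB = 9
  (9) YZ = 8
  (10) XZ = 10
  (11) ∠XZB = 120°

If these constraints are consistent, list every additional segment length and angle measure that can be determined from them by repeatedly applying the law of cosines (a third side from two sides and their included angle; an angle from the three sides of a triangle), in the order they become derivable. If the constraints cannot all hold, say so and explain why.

The constraints are consistent. Derivable facts, in order:
After 1 step:
- BX = 2·√31
- TQ ≈ 11.48
- ∠BTZ = 7.36°
- ∠BYZ = 11.72°
- ∠BZT = 116.25°
- ∠BZY = 113.97°
- ∠CTZ = 18.89°
- ∠CZT = 103.8°
- ∠TBZ = 56.39°
- ∠TCZ = 57.32°
- ∠YBZ = 54.31°
After 2 steps:
- ∠BXZ = 8.95°
- ∠CQT = 67.5°
- ∠CTQ = 67.5°
- ∠XBZ = 51.05°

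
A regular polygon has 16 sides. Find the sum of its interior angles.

The sum of interior angles of an n-sided polygon is (n - 2) * 180.
For n = 16: (16 - 2) * 180 = 14 * 180 = 2520 degrees.

2520 degrees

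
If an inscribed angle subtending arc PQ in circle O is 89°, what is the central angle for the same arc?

Central angle = 2 × 89° = 178° (inscribed angle theorem).

178°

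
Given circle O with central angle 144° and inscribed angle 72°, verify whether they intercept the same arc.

By the inscribed angle theorem, if both angles subtend the same arc, the inscribed angle must be half the central angle.
Half of 144° = 72°, which equals the given inscribed angle of 72°.
Therefore, yes, they correspond to the same arc.

Yes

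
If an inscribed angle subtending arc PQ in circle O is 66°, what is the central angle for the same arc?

Central angle = 2 × 66° = 132° (inscribed angle theorem).

132°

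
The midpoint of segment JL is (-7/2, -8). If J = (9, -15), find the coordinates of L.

Using the midpoint formula: M = ((x1 + x2)/2, (y1 + y2)/2)
We know M = (-7/2, -8) and J = (9, -15)
For x: -7/2 = (9 + x2)/2, so x2 = 2*-7/2 - 9 = -16
For y: -8 = (-15 + y2)/2, so y2 = 2*-8 - -15 = -1
L = (-16, -1)

(-16, -1)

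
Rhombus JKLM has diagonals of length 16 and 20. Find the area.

Area of a rhombus = (d1 * d2) / 2
Area = (16 * 20) / 2
Area = 320 / 2
Area = 160

160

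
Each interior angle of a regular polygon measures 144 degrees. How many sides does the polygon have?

Each interior angle of a regular n-gon is (n - 2) * 180 / n.
Setting this equal to 144:
(n - 2) * 180 / n = 144
Each exterior angle = 180 - 144 = 36 degrees.
Since exterior angles sum to 360: n = 360 / 36 = 10.

10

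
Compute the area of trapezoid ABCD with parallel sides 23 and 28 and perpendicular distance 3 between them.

A trapezoid's area equals the midsegment times the height.
The midsegment is (23 + 28) / 2 = 51/2.
Area = 51/2 * 3 = 153/2.

153/2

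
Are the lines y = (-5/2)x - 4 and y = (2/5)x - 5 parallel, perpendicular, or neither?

Slope of line 1: m1 = -5/2
Slope of line 2: m2 = 2/5
Two lines are perpendicular when the product of their slopes is -1 (negative reciprocals).
m1 * m2 = (-5/2) * (2/5) = -1, confirming perpendicularity.

Perpendicular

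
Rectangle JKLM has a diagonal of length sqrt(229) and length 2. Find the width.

b = sqrt(d^2 - a^2) = sqrt(229 - 4) = sqrt(225) = 15

15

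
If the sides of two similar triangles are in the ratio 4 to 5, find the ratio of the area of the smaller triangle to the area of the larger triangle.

Area scales with the square of linear dimensions. If every length is multiplied by 4/5, then the area is multiplied by (4/5)^2 = 16/25.
The area ratio is 16:25.

16:25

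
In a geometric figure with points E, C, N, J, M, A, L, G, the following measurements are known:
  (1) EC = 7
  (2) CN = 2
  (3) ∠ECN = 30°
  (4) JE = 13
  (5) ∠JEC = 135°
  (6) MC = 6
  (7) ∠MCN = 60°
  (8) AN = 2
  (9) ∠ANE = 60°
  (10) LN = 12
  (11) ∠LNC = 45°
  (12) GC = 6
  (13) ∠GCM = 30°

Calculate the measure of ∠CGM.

Step 1: By the law of cosines on triangle GCM: GM² = 6² + 6² − 2·6·6·cos(30°) = 9.65, so GM ≈ 3.11.
Step 2: By the inverse law of cosines on triangle CGM: cos(∠CGM) = (6² + 3.11² − 6²) / (2·6·3.11) = 9.65/37.27 = 0.2588, so ∠CGM = 75°.

Therefore, the measure of angle ∠CGM = 75°.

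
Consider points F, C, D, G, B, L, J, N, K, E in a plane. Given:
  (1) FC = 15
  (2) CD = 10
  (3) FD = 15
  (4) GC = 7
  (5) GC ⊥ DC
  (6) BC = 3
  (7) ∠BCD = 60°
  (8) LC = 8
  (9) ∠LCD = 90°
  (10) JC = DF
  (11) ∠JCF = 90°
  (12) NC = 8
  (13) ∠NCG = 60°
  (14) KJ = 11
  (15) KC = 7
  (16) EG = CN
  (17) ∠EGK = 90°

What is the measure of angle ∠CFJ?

From the given relations: JC = DF = 15.
Step 1: By the law of cosines on triangle FCJ: FJ² = 15² + 15² − 2·15·15·cos(90°) = 450, so FJ = 15·√2.
Step 2: By the inverse law of cosines on triangle CFJ: cos(∠CFJ) = (15² + (15·√2)² − 15²) / (2·15·15·√2) = 450/636.4 = 0.7071, so ∠CFJ = 45°.

Therefore, the measure of angle ∠CFJ = 45°.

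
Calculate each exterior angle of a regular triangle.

Each exterior angle of a regular n-gon is 360 / n.
For n = 3: 360 / 3 = 120 degrees.

120 degrees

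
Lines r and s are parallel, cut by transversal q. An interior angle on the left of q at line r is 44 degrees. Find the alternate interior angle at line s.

Alternate interior angles are equal: 44 degrees.

44 degrees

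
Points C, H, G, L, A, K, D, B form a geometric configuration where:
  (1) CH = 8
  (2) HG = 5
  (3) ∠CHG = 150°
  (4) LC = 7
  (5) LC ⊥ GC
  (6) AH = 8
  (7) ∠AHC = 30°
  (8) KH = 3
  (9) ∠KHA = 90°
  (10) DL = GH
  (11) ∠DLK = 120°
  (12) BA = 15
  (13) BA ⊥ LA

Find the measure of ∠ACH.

Step 1: By the law of cosines on triangle CHA: CA² = 8² + 8² − 2·8·8·cos(30°) = 17.15, so CA ≈ 4.14.
Step 2: By the inverse law of cosines on triangle ACH: cos(∠ACH) = (4.14² + 8² − 8²) / (2·4.14·8) = 17.15/66.26 = 0.2588, so ∠ACH = 75°.

Therefore, the measure of angle ∠ACH = 75°.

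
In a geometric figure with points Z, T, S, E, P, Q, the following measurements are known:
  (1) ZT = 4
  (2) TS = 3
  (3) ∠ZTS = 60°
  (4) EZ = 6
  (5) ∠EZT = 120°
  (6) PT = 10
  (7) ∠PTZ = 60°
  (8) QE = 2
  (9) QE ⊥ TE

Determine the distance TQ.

Step 1: By the law of cosines on triangle EZT: ET² = 6² + 4² − 2·6·4·cos(120°) = 76, so ET = 2·√19.
Step 2: By the law of cosines on triangle TEQ: TQ² = (2·√19)² + 2² − 2·2·√19·2·cos(90°) = 80, so TQ = 4·√5.

Therefore, the length of TQ = 4·√5.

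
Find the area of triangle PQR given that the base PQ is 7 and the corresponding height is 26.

Area = (1/2) * base * height
Area = (1/2) * 7 * 26
Area = 91

91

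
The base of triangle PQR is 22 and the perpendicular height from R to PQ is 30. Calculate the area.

A triangle's area is half the area of a rectangle with the same base and height.
Area = (1/2) * 22 * 30 = 330.

330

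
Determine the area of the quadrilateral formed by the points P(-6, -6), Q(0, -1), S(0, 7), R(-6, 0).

Shoelace: sum of cross terms = 84, Area = (1/2)|84| = 42

42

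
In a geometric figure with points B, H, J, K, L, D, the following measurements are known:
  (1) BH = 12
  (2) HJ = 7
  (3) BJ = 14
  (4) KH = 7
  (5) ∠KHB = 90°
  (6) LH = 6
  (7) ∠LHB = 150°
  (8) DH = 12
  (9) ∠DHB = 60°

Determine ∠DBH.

Step 1: By the law of cosines on triangle BHD: BD² = 12² + 12² − 2·12·12·cos(60°) = 144, so BD = 12.
Step 2: By the inverse law of cosines on triangle DBH: cos(∠DBH) = (12² + 12² − 12²) / (2·12·12) = 144/288 = 0.5, so ∠DBH = 60°.

Therefore, the measure of angle ∠DBH = 60°.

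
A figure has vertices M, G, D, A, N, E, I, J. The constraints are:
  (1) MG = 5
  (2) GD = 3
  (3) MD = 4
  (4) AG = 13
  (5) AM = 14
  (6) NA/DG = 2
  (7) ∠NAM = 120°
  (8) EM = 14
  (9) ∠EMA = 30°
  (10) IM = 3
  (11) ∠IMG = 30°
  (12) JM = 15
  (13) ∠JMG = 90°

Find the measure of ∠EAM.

Step 1: By the law of cosines on triangle AME: AE² = 14² + 14² − 2·14·14·cos(30°) = 52.52, so AE ≈ 7.25.
Step 2: By the inverse law of cosines on triangle EAM: cos(∠EAM) = (7.25² + 14² − 14²) / (2·7.25·14) = 52.52/202.91 = 0.2588, so ∠EAM = 75°.

Therefore, the measure of angle ∠EAM = 75°.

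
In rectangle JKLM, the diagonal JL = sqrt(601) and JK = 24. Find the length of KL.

b = sqrt(d^2 - a^2) = sqrt(601 - 576) = sqrt(25) = 5

5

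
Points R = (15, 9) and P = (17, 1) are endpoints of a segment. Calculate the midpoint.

The midpoint is the point halfway along the segment.
Move half the horizontal distance: 15 + (17 - 15)/2 = 15 + 2/2 = 16
Move half the vertical distance: 9 + (1 - 9)/2 = 9 + -8/2 = 5
Midpoint = (16, 5)

(16, 5)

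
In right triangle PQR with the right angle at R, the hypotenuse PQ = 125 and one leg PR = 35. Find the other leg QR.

Rearranging the Pythagorean theorem to solve for the unknown leg:
leg^2 = hypotenuse^2 - known_leg^2 = 15625 - 1225 = 14400
leg = sqrt(14400) = 120.

120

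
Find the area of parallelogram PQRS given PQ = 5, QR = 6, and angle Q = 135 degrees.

Area = a * b * sin(theta)
Area = 5 * 6 * sin(135 degrees)
Area = 30 * sqrt(2)/2
Area = 15*sqrt(2)

15*sqrt(2)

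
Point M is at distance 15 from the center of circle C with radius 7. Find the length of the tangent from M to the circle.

tangent = √(d² - r²) = √(15² - 7²) = √(225 - 49) = √176 = 4*sqrt(11)

4*sqrt(11)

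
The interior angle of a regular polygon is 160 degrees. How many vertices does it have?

The exterior angle is the supplement of the interior angle: 180 - 160 = 20 degrees.
Since the exterior angles of any convex polygon sum to 360 degrees, the number of sides is 360 / 20 = 18.

18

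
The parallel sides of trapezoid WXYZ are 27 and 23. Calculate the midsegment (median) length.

The midsegment (median) of a trapezoid connects the midpoints of the non-parallel sides.
Its length is the average of the two bases: (27 + 23) / 2 = 25.

25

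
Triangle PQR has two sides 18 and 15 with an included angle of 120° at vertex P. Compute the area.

Area = (1/2) * PQ * PR * sin(P)
Area = (1/2) * 18 * 15 * sin(120°)
Area = (1/2) * 18 * 15 * sqrt(3)/2
Area = 135*sqrt(3)/2

135*sqrt(3)/2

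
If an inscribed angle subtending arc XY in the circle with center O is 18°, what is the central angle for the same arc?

The inscribed angle theorem states that a central angle is always twice any inscribed angle that subtends the same arc.
Since the inscribed angle is 18°, the central angle = 2 × 18° = 36°.

36°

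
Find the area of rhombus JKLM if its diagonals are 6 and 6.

Area of a rhombus = (d1 * d2) / 2
Area = (6 * 6) / 2
Area = 36 / 2
Area = 18

18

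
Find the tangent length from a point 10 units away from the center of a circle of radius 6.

Let T be the point of tangency. Then QT ⊥ XT (radius ⊥ tangent).
In right triangle QTX: QX² = QT² + XT²
10² = 6² + XT²
XT² = 64, XT = 8

8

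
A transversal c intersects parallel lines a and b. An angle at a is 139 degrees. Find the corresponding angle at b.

Corresponding angles are equal: 139 degrees.

139 degrees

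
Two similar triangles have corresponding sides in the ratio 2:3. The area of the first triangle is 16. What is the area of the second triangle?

For similar figures, the area ratio equals the square of the side ratio.
Side ratio (the first triangle to the second triangle) = 2:3, so area ratio = 2^2:3^2 = 4:9.
If the area of the first triangle is 16, then the area of the second triangle = 16 * (9/4) = 36.

36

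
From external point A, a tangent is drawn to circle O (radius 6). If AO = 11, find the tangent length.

The tangent, radius, and line from the external point to the center form a right triangle.
The right angle is where the tangent meets the radius.
By the Pythagorean theorem: tangent² + 6² = 11²
tangent² = 121 - 36 = 85
tangent = sqrt(85)

sqrt(85)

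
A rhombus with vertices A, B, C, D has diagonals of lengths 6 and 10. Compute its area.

Area of a rhombus = (d1 * d2) / 2
Area = (6 * 10) / 2
Area = 60 / 2
Area = 30

30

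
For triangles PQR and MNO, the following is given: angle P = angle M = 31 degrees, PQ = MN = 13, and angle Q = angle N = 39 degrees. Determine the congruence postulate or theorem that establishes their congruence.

Consider the given information: angle P = angle M = 31 degrees, PQ = MN = 13, and angle Q = angle N = 39 degrees
This is not SSS or AAS: SSS requires all three pairs of sides, but we don't have that. AAS requires two angles and a non-included side.
The correct criterion is ASA. Two pairs of corresponding angles and the included side are equal (Angle-Side-Angle).

ASA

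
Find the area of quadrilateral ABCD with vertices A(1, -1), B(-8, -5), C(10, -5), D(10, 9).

Using the Shoelace formula for a quadrilateral (vertices in order):
Area = (1/2)|sum of (x_i * y_(i+1) - x_(i+1) * y_i)|
Terms: (1*-5 - -8*-1) = -13, (-8*-5 - 10*-5) = 90, (10*9 - 10*-5) = 140, (10*-1 - 1*9) = -19
Sum = 198
Area = (1/2)(198) = 99

99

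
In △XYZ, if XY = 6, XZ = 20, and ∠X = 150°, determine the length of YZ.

When two sides and the included angle are known, the law of cosines gives the third side.
c^2 = a^2 + b^2 - 2ab cos(C) generalizes the Pythagorean theorem to non-right triangles.
Here: YZ^2 = 36 + 400 - 240*(-sqrt(3)/2) = 120*sqrt(3) + 436
YZ = 2*sqrt(30*sqrt(3) + 109)

2*sqrt(30*sqrt(3) + 109)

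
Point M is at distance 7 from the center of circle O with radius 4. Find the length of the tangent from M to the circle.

The tangent, radius, and line from the external point to the center form a right triangle.
The right angle is where the tangent meets the radius.
By the Pythagorean theorem: tangent² + 4² = 7²
tangent² = 49 - 16 = 33
tangent = sqrt(33)

sqrt(33)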